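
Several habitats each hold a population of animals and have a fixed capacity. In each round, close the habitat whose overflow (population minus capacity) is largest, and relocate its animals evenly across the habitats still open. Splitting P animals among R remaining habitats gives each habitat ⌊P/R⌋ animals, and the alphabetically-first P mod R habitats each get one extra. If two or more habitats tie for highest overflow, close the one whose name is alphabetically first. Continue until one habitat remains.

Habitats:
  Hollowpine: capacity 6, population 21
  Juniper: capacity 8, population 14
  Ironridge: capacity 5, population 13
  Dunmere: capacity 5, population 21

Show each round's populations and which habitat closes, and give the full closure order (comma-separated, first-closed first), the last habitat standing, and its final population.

Closure order: Dunmere, Hollowpine, Ironridge
Last habitat: Juniper with 69 animals

Round 1: Dunmere=21 Hollowpine=21 Ironridge=13 Juniper=14 → close Dunmere (overflow 16)
  21÷3 = 7 each, +1 to first 0
Round 2: Hollowpine=28 Ironridge=20 Juniper=21 → close Hollowpine (overflow 22)
  28÷2 = 14 each, +1 to first 0
Round 3: Ironridge=34 Juniper=35 → close Ironridge (overflow 29)
  34÷1 = 34 each, +1 to first 0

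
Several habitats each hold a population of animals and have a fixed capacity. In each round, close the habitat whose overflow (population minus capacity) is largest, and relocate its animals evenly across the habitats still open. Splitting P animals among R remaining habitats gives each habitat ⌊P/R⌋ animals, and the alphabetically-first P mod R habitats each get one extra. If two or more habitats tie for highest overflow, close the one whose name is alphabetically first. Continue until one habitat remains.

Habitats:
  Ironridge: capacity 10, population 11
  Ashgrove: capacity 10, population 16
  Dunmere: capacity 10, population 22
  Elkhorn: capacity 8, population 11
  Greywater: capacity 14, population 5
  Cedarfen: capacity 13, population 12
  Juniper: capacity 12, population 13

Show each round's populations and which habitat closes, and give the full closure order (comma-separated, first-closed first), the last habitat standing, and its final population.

Round 1: Ashgrove=16 Cedarfen=12 Dunmere=22 Elkhorn=11 Greywater=5 Ironridge=11 Juniper=13 → close Dunmere (overflow 12)
  22÷6 = 3 each, +1 to first 4
Round 2: Ashgrove=20 Cedarfen=16 Elkhorn=15 Greywater=9 Ironridge=14 Juniper=16 → close Ashgrove (overflow 10)
  20÷5 = 4 each, +1 to first 0
Round 3: Cedarfen=20 Elkhorn=19 Greywater=13 Ironridge=18 Juniper=20 → close Elkhorn (overflow 11)
  19÷4 = 4 each, +1 to first 3
Round 4: Cedarfen=25 Greywater=18 Ironridge=23 Juniper=24 → close Ironridge (overflow 13)
  23÷3 = 7 each, +1 to first 2
Round 5: Cedarfen=33 Greywater=26 Juniper=31 → close Cedarfen (overflow 20)
  33÷2 = 16 each, +1 to first 1
Round 6: Greywater=43 Juniper=47 → close Juniper (overflow 35)
  47÷1 = 47 each, +1 to first 0

Closure order: Dunmere, Ashgrove, Elkhorn, Ironridge, Cedarfen, Juniper
Last habitat: Greywater with 90 animals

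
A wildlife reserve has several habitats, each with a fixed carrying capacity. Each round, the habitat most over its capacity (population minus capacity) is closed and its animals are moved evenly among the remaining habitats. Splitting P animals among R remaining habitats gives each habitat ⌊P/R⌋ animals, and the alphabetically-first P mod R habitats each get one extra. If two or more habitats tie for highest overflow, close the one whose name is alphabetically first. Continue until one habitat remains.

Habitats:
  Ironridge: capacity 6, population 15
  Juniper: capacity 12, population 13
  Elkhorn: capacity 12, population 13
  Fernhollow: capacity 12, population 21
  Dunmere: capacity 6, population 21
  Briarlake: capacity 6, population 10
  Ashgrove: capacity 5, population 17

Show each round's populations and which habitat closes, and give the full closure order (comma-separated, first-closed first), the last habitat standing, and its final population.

Closure order: Dunmere, Ashgrove, Fernhollow, Ironridge, Briarlake, Elkhorn
Last habitat: Juniper with 110 animals

Round 1: Ashgrove=17 Briarlake=10 Dunmere=21 Elkhorn=13 Fernhollow=21 Ironridge=15 Juniper=13 → close Dunmere (overflow 15)
  21÷6 = 3 each, +1 to first 3
Round 2: Ashgrove=21 Briarlake=14 Elkhorn=17 Fernhollow=24 Ironridge=18 Juniper=16 → close Ashgrove (overflow 16)
  21÷5 = 4 each, +1 to first 1
Round 3: Briarlake=19 Elkhorn=21 Fernhollow=28 Ironridge=22 Juniper=20 → close Fernhollow (overflow 16)
  28÷4 = 7 each, +1 to first 0
Round 4: Briarlake=26 Elkhorn=28 Ironridge=29 Juniper=27 → close Ironridge (overflow 23)
  29÷3 = 9 each, +1 to first 2
Round 5: Briarlake=36 Elkhorn=38 Juniper=36 → close Briarlake (overflow 30)
  36÷2 = 18 each, +1 to first 0
Round 6: Elkhorn=56 Juniper=54 → close Elkhorn (overflow 44)
  56÷1 = 56 each, +1 to first 0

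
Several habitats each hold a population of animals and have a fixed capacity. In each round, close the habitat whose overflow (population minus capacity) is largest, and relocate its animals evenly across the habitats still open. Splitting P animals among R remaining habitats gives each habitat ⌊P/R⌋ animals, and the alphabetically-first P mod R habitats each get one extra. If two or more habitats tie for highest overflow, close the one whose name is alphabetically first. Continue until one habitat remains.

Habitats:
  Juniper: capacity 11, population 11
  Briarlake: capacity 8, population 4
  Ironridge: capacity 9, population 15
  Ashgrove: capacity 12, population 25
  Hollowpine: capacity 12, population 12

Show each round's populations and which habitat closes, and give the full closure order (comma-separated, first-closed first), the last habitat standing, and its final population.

Closure order: Ashgrove, Ironridge, Hollowpine, Juniper
Last habitat: Briarlake with 67 animals

Round 1: Ashgrove=25 Briarlake=4 Hollowpine=12 Ironridge=15 Juniper=11 → close Ashgrove (overflow 13)
  25÷4 = 6 each, +1 to first 1
Round 2: Briarlake=11 Hollowpine=18 Ironridge=21 Juniper=17 → close Ironridge (overflow 12)
  21÷3 = 7 each, +1 to first 0
Round 3: Briarlake=18 Hollowpine=25 Juniper=24 → close Hollowpine (overflow 13)
  25÷2 = 12 each, +1 to first 1
Round 4: Briarlake=31 Juniper=36 → close Juniper (overflow 25)
  36÷1 = 36 each, +1 to first 0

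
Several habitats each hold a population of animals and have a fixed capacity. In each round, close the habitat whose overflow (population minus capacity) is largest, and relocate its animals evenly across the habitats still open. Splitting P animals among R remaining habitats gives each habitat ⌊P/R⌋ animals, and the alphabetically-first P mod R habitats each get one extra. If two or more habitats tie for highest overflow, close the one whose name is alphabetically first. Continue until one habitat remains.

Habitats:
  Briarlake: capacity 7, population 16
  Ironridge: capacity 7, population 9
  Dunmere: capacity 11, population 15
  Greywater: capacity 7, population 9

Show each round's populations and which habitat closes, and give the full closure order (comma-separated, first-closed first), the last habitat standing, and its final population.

Closure order: Briarlake, Dunmere, Greywater
Last habitat: Ironridge with 49 animals

Round 1: Briarlake=16 Dunmere=15 Greywater=9 Ironridge=9 → close Briarlake (overflow 9)
  16÷3 = 5 each, +1 to first 1
Round 2: Dunmere=21 Greywater=14 Ironridge=14 → close Dunmere (overflow 10)
  21÷2 = 10 each, +1 to first 1
Round 3: Greywater=25 Ironridge=24 → close Greywater (overflow 18)
  25÷1 = 25 each, +1 to first 0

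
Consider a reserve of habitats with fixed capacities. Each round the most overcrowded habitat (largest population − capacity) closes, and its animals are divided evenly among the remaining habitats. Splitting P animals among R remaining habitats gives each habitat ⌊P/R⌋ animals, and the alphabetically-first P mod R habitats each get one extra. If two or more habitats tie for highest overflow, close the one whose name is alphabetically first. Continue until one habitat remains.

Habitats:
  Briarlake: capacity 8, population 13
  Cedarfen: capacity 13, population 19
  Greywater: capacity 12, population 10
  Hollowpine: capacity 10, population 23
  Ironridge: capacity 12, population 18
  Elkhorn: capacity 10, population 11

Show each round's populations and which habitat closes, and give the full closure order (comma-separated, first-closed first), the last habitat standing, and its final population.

Closure order: Hollowpine, Cedarfen, Briarlake, Ironridge, Elkhorn
Last habitat: Greywater with 94 animals

Round 1: Briarlake=13 Cedarfen=19 Elkhorn=11 Greywater=10 Hollowpine=23 Ironridge=18 → close Hollowpine (overflow 13)
  23÷5 = 4 each, +1 to first 3
Round 2: Briarlake=18 Cedarfen=24 Elkhorn=16 Greywater=14 Ironridge=22 → close Cedarfen (overflow 11)
  24÷4 = 6 each, +1 to first 0
Round 3: Briarlake=24 Elkhorn=22 Greywater=20 Ironridge=28 → close Briarlake (overflow 16)
  24÷3 = 8 each, +1 to first 0
Round 4: Elkhorn=30 Greywater=28 Ironridge=36 → close Ironridge (overflow 24)
  36÷2 = 18 each, +1 to first 0
Round 5: Elkhorn=48 Greywater=46 → close Elkhorn (overflow 38)
  48÷1 = 48 each, +1 to first 0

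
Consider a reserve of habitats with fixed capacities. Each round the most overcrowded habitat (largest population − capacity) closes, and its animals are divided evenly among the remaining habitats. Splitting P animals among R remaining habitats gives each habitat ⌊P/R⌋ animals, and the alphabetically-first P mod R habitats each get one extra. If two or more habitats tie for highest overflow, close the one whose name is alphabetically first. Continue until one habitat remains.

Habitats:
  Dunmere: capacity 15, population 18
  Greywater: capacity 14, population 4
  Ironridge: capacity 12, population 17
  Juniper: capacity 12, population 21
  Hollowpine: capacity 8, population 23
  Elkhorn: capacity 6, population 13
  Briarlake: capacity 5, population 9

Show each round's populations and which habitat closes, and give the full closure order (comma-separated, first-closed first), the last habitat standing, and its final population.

Round 1: Briarlake=9 Dunmere=18 Elkhorn=13 Greywater=4 Hollowpine=23 Ironridge=17 Juniper=21 → close Hollowpine (overflow 15)
  23÷6 = 3 each, +1 to first 5
Round 2: Briarlake=13 Dunmere=22 Elkhorn=17 Greywater=8 Ironridge=21 Juniper=24 → close Juniper (overflow 12)
  24÷5 = 4 each, +1 to first 4
Round 3: Briarlake=18 Dunmere=27 Elkhorn=22 Greywater=13 Ironridge=25 → close Elkhorn (overflow 16)
  22÷4 = 5 each, +1 to first 2
Round 4: Briarlake=24 Dunmere=33 Greywater=18 Ironridge=30 → close Briarlake (overflow 19)
  24÷3 = 8 each, +1 to first 0
Round 5: Dunmere=41 Greywater=26 Ironridge=38 → close Dunmere (overflow 26)
  41÷2 = 20 each, +1 to first 1
Round 6: Greywater=47 Ironridge=58 → close Ironridge (overflow 46)
  58÷1 = 58 each, +1 to first 0

Closure order: Hollowpine, Juniper, Elkhorn, Briarlake, Dunmere, Ironridge
Last habitat: Greywater with 105 animals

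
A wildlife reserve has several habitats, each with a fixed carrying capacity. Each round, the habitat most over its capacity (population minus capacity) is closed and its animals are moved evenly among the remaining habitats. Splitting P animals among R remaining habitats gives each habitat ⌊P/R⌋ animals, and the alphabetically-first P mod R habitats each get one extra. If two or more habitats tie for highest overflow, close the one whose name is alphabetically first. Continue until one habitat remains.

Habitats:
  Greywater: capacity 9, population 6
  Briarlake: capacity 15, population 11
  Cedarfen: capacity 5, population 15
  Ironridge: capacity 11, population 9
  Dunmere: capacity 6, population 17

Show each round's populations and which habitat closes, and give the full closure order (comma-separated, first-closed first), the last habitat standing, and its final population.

Closure order: Dunmere, Cedarfen, Briarlake, Greywater
Last habitat: Ironridge with 58 animals

Round 1: Briarlake=11 Cedarfen=15 Dunmere=17 Greywater=6 Ironridge=9 → close Dunmere (overflow 11)
  17÷4 = 4 each, +1 to first 1
Round 2: Briarlake=16 Cedarfen=19 Greywater=10 Ironridge=13 → close Cedarfen (overflow 14)
  19÷3 = 6 each, +1 to first 1
Round 3: Briarlake=23 Greywater=16 Ironridge=19 → close Briarlake (overflow 8)
  23÷2 = 11 each, +1 to first 1
Round 4: Greywater=28 Ironridge=30 → close Greywater (overflow 19)
  28÷1 = 28 each, +1 to first 0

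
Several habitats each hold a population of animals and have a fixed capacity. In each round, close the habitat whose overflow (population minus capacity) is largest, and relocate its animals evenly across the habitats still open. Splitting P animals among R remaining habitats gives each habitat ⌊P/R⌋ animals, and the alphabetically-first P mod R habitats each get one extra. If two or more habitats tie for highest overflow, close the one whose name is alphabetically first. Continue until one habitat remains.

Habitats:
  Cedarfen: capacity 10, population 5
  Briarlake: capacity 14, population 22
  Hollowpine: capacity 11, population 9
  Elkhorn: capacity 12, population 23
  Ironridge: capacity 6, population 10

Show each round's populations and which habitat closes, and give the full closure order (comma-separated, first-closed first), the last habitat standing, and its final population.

Round 1: Briarlake=22 Cedarfen=5 Elkhorn=23 Hollowpine=9 Ironridge=10 → close Elkhorn (overflow 11)
  23÷4 = 5 each, +1 to first 3
Round 2: Briarlake=28 Cedarfen=11 Hollowpine=15 Ironridge=15 → close Briarlake (overflow 14)
  28÷3 = 9 each, +1 to first 1
Round 3: Cedarfen=21 Hollowpine=24 Ironridge=24 → close Ironridge (overflow 18)
  24÷2 = 12 each, +1 to first 0
Round 4: Cedarfen=33 Hollowpine=36 → close Hollowpine (overflow 25)
  36÷1 = 36 each, +1 to first 0

Closure order: Elkhorn, Briarlake, Ironridge, Hollowpine
Last habitat: Cedarfen with 69 animals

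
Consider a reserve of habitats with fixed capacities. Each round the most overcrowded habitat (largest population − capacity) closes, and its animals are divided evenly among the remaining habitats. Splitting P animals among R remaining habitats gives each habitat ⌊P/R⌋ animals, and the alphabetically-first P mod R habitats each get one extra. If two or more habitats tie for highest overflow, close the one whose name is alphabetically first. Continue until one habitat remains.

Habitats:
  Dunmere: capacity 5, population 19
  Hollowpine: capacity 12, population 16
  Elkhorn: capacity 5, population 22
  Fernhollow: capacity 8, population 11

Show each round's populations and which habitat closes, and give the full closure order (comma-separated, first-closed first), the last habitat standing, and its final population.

Closure order: Elkhorn, Dunmere, Fernhollow
Last habitat: Hollowpine with 68 animals

Round 1: Dunmere=19 Elkhorn=22 Fernhollow=11 Hollowpine=16 → close Elkhorn (overflow 17)
  22÷3 = 7 each, +1 to first 1
Round 2: Dunmere=27 Fernhollow=18 Hollowpine=23 → close Dunmere (overflow 22)
  27÷2 = 13 each, +1 to first 1
Round 3: Fernhollow=32 Hollowpine=36 → close Fernhollow (overflow 24)
  32÷1 = 32 each, +1 to first 0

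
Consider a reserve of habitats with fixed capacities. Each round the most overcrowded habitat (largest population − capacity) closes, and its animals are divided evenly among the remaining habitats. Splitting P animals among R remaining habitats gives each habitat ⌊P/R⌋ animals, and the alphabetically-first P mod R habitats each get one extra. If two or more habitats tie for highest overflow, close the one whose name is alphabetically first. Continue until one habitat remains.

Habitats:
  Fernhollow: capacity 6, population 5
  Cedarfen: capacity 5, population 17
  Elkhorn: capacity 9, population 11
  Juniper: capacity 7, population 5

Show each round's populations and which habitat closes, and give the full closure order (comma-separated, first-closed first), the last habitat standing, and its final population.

Round 1: Cedarfen=17 Elkhorn=11 Fernhollow=5 Juniper=5 → close Cedarfen (overflow 12)
  17÷3 = 5 each, +1 to first 2
Round 2: Elkhorn=17 Fernhollow=11 Juniper=10 → close Elkhorn (overflow 8)
  17÷2 = 8 each, +1 to first 1
Round 3: Fernhollow=20 Juniper=18 → close Fernhollow (overflow 14)
  20÷1 = 20 each, +1 to first 0

Closure order: Cedarfen, Elkhorn, Fernhollow
Last habitat: Juniper with 38 animals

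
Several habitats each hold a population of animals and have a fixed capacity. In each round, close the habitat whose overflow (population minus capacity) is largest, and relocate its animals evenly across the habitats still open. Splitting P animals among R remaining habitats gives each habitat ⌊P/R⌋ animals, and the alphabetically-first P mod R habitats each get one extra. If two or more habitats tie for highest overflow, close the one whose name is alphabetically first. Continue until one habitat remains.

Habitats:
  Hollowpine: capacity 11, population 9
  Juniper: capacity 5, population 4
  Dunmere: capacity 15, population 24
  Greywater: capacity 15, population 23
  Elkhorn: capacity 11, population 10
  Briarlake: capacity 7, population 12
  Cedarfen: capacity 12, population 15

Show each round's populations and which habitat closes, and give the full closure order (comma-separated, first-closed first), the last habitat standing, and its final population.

Round 1: Briarlake=12 Cedarfen=15 Dunmere=24 Elkhorn=10 Greywater=23 Hollowpine=9 Juniper=4 → close Dunmere (overflow 9)
  24÷6 = 4 each, +1 to first 0
Round 2: Briarlake=16 Cedarfen=19 Elkhorn=14 Greywater=27 Hollowpine=13 Juniper=8 → close Greywater (overflow 12)
  27÷5 = 5 each, +1 to first 2
Round 3: Briarlake=22 Cedarfen=25 Elkhorn=19 Hollowpine=18 Juniper=13 → close Briarlake (overflow 15)
  22÷4 = 5 each, +1 to first 2
Round 4: Cedarfen=31 Elkhorn=25 Hollowpine=23 Juniper=18 → close Cedarfen (overflow 19)
  31÷3 = 10 each, +1 to first 1
Round 5: Elkhorn=36 Hollowpine=33 Juniper=28 → close Elkhorn (overflow 25)
  36÷2 = 18 each, +1 to first 0
Round 6: Hollowpine=51 Juniper=46 → close Juniper (overflow 41)
  46÷1 = 46 each, +1 to first 0

Closure order: Dunmere, Greywater, Briarlake, Cedarfen, Elkhorn, Juniper
Last habitat: Hollowpine with 97 animals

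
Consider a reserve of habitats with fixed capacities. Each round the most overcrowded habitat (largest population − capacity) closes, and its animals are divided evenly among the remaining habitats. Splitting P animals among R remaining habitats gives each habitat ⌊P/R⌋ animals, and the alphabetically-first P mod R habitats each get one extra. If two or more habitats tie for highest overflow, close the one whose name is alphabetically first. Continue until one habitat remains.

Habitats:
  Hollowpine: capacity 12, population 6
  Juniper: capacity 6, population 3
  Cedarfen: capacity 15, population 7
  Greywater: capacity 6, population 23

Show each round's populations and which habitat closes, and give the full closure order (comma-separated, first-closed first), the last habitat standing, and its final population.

Round 1: Cedarfen=7 Greywater=23 Hollowpine=6 Juniper=3 → close Greywater (overflow 17)
  23÷3 = 7 each, +1 to first 2
Round 2: Cedarfen=15 Hollowpine=14 Juniper=10 → close Juniper (overflow 4)
  10÷2 = 5 each, +1 to first 0
Round 3: Cedarfen=20 Hollowpine=19 → close Hollowpine (overflow 7)
  19÷1 = 19 each, +1 to first 0

Closure order: Greywater, Juniper, Hollowpine
Last habitat: Cedarfen with 39 animals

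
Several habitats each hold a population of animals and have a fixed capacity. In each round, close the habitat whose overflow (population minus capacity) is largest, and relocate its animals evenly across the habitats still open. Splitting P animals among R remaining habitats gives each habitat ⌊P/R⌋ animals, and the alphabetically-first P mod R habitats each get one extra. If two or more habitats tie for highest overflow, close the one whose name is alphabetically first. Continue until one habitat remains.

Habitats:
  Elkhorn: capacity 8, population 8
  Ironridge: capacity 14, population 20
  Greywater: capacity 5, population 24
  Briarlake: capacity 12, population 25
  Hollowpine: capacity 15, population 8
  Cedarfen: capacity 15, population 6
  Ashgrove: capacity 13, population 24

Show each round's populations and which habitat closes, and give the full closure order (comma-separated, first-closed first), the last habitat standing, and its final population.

Closure order: Greywater, Briarlake, Ashgrove, Ironridge, Elkhorn, Cedarfen
Last habitat: Hollowpine with 115 animals

Round 1: Ashgrove=24 Briarlake=25 Cedarfen=6 Elkhorn=8 Greywater=24 Hollowpine=8 Ironridge=20 → close Greywater (overflow 19)
  24÷6 = 4 each, +1 to first 0
Round 2: Ashgrove=28 Briarlake=29 Cedarfen=10 Elkhorn=12 Hollowpine=12 Ironridge=24 → close Briarlake (overflow 17)
  29÷5 = 5 each, +1 to first 4
Round 3: Ashgrove=34 Cedarfen=16 Elkhorn=18 Hollowpine=18 Ironridge=29 → close Ashgrove (overflow 21)
  34÷4 = 8 each, +1 to first 2
Round 4: Cedarfen=25 Elkhorn=27 Hollowpine=26 Ironridge=37 → close Ironridge (overflow 23)
  37÷3 = 12 each, +1 to first 1
Round 5: Cedarfen=38 Elkhorn=39 Hollowpine=38 → close Elkhorn (overflow 31)
  39÷2 = 19 each, +1 to first 1
Round 6: Cedarfen=58 Hollowpine=57 → close Cedarfen (overflow 43)
  58÷1 = 58 each, +1 to first 0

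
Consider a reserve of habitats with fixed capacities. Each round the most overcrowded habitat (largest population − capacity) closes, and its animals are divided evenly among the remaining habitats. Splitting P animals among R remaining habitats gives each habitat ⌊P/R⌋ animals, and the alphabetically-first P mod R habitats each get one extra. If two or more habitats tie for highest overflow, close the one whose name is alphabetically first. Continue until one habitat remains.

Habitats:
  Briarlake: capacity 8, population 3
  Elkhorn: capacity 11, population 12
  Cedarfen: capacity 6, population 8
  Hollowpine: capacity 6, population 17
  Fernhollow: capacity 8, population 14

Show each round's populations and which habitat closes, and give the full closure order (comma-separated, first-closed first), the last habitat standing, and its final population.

Round 1: Briarlake=3 Cedarfen=8 Elkhorn=12 Fernhollow=14 Hollowpine=17 → close Hollowpine (overflow 11)
  17÷4 = 4 each, +1 to first 1
Round 2: Briarlake=8 Cedarfen=12 Elkhorn=16 Fernhollow=18 → close Fernhollow (overflow 10)
  18÷3 = 6 each, +1 to first 0
Round 3: Briarlake=14 Cedarfen=18 Elkhorn=22 → close Cedarfen (overflow 12)
  18÷2 = 9 each, +1 to first 0
Round 4: Briarlake=23 Elkhorn=31 → close Elkhorn (overflow 20)
  31÷1 = 31 each, +1 to first 0

Closure order: Hollowpine, Fernhollow, Cedarfen, Elkhorn
Last habitat: Briarlake with 54 animals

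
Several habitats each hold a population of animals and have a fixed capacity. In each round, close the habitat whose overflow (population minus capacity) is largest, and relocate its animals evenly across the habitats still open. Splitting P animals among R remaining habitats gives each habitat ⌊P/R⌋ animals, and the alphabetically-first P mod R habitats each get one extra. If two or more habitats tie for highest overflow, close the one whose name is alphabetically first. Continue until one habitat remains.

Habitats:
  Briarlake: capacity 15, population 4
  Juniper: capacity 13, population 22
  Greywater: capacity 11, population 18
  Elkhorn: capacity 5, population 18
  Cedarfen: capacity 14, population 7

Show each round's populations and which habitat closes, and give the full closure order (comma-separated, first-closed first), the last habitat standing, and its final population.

Round 1: Briarlake=4 Cedarfen=7 Elkhorn=18 Greywater=18 Juniper=22 → close Elkhorn (overflow 13)
  18÷4 = 4 each, +1 to first 2
Round 2: Briarlake=9 Cedarfen=12 Greywater=22 Juniper=26 → close Juniper (overflow 13)
  26÷3 = 8 each, +1 to first 2
Round 3: Briarlake=18 Cedarfen=21 Greywater=30 → close Greywater (overflow 19)
  30÷2 = 15 each, +1 to first 0
Round 4: Briarlake=33 Cedarfen=36 → close Cedarfen (overflow 22)
  36÷1 = 36 each, +1 to first 0

Closure order: Elkhorn, Juniper, Greywater, Cedarfen
Last habitat: Briarlake with 69 animals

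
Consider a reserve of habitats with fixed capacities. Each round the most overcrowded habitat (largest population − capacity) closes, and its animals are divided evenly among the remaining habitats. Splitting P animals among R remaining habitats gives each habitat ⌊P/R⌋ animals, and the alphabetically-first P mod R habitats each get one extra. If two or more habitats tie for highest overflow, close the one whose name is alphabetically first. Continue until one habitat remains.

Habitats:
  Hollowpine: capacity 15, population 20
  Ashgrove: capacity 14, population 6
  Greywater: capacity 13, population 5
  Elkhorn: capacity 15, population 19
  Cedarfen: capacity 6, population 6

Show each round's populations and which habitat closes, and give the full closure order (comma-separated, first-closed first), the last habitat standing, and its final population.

Closure order: Hollowpine, Elkhorn, Cedarfen, Ashgrove
Last habitat: Greywater with 56 animals

Round 1: Ashgrove=6 Cedarfen=6 Elkhorn=19 Greywater=5 Hollowpine=20 → close Hollowpine (overflow 5)
  20÷4 = 5 each, +1 to first 0
Round 2: Ashgrove=11 Cedarfen=11 Elkhorn=24 Greywater=10 → close Elkhorn (overflow 9)
  24÷3 = 8 each, +1 to first 0
Round 3: Ashgrove=19 Cedarfen=19 Greywater=18 → close Cedarfen (overflow 13)
  19÷2 = 9 each, +1 to first 1
Round 4: Ashgrove=29 Greywater=27 → close Ashgrove (overflow 15)
  29÷1 = 29 each, +1 to first 0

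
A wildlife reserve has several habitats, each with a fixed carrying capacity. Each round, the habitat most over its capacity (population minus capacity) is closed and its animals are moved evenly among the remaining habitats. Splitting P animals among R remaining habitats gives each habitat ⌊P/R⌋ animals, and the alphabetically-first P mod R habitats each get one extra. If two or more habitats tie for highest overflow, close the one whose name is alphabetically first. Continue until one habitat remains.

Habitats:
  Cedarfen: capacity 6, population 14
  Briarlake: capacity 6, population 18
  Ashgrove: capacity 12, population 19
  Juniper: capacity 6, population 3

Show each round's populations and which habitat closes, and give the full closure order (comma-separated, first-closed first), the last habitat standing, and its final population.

Round 1: Ashgrove=19 Briarlake=18 Cedarfen=14 Juniper=3 → close Briarlake (overflow 12)
  18÷3 = 6 each, +1 to first 0
Round 2: Ashgrove=25 Cedarfen=20 Juniper=9 → close Cedarfen (overflow 14)
  20÷2 = 10 each, +1 to first 0
Round 3: Ashgrove=35 Juniper=19 → close Ashgrove (overflow 23)
  35÷1 = 35 each, +1 to first 0

Closure order: Briarlake, Cedarfen, Ashgrove
Last habitat: Juniper with 54 animals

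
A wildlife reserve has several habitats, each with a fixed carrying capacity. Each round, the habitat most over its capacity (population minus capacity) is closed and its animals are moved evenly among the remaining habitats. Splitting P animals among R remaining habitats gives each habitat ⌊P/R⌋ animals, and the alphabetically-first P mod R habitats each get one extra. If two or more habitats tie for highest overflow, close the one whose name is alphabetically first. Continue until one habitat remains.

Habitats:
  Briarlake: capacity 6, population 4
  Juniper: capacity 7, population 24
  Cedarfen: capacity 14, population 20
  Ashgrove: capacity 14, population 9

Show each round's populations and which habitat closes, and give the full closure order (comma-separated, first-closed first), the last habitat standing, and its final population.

Round 1: Ashgrove=9 Briarlake=4 Cedarfen=20 Juniper=24 → close Juniper (overflow 17)
  24÷3 = 8 each, +1 to first 0
Round 2: Ashgrove=17 Briarlake=12 Cedarfen=28 → close Cedarfen (overflow 14)
  28÷2 = 14 each, +1 to first 0
Round 3: Ashgrove=31 Briarlake=26 → close Briarlake (overflow 20)
  26÷1 = 26 each, +1 to first 0

Closure order: Juniper, Cedarfen, Briarlake
Last habitat: Ashgrove with 57 animals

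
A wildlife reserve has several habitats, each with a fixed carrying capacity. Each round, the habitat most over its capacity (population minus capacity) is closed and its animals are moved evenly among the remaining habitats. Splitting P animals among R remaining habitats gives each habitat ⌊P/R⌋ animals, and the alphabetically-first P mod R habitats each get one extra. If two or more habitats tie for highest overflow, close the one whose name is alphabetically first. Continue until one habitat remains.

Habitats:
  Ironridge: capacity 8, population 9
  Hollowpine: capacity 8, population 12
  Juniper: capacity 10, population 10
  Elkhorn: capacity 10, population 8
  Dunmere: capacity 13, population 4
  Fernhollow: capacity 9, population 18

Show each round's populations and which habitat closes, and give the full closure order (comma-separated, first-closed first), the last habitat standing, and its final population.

Round 1: Dunmere=4 Elkhorn=8 Fernhollow=18 Hollowpine=12 Ironridge=9 Juniper=10 → close Fernhollow (overflow 9)
  18÷5 = 3 each, +1 to first 3
Round 2: Dunmere=8 Elkhorn=12 Hollowpine=16 Ironridge=12 Juniper=13 → close Hollowpine (overflow 8)
  16÷4 = 4 each, +1 to first 0
Round 3: Dunmere=12 Elkhorn=16 Ironridge=16 Juniper=17 → close Ironridge (overflow 8)
  16÷3 = 5 each, +1 to first 1
Round 4: Dunmere=18 Elkhorn=21 Juniper=22 → close Juniper (overflow 12)
  22÷2 = 11 each, +1 to first 0
Round 5: Dunmere=29 Elkhorn=32 → close Elkhorn (overflow 22)
  32÷1 = 32 each, +1 to first 0

Closure order: Fernhollow, Hollowpine, Ironridge, Juniper, Elkhorn
Last habitat: Dunmere with 61 animals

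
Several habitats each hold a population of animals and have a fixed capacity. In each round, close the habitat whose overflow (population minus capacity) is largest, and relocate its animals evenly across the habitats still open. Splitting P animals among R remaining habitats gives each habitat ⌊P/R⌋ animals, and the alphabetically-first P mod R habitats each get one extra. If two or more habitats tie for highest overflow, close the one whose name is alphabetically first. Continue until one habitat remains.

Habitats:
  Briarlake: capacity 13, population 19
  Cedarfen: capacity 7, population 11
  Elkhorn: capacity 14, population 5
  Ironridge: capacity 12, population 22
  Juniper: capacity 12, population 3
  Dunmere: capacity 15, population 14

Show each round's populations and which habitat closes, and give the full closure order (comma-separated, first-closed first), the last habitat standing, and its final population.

Closure order: Ironridge, Briarlake, Cedarfen, Dunmere, Elkhorn
Last habitat: Juniper with 74 animals

Round 1: Briarlake=19 Cedarfen=11 Dunmere=14 Elkhorn=5 Ironridge=22 Juniper=3 → close Ironridge (overflow 10)
  22÷5 = 4 each, +1 to first 2
Round 2: Briarlake=24 Cedarfen=16 Dunmere=18 Elkhorn=9 Juniper=7 → close Briarlake (overflow 11)
  24÷4 = 6 each, +1 to first 0
Round 3: Cedarfen=22 Dunmere=24 Elkhorn=15 Juniper=13 → close Cedarfen (overflow 15)
  22÷3 = 7 each, +1 to first 1
Round 4: Dunmere=32 Elkhorn=22 Juniper=20 → close Dunmere (overflow 17)
  32÷2 = 16 each, +1 to first 0
Round 5: Elkhorn=38 Juniper=36 → close Elkhorn (overflow 24)
  38÷1 = 38 each, +1 to first 0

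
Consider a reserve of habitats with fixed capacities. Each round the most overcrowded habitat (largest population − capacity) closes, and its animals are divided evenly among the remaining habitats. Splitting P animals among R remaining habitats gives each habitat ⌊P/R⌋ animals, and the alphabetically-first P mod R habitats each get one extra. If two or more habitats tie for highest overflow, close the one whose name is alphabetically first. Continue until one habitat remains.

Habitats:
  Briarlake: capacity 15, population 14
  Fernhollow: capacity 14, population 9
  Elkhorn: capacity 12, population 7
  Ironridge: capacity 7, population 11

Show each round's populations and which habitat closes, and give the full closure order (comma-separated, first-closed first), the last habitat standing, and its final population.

Round 1: Briarlake=14 Elkhorn=7 Fernhollow=9 Ironridge=11 → close Ironridge (overflow 4)
  11÷3 = 3 each, +1 to first 2
Round 2: Briarlake=18 Elkhorn=11 Fernhollow=12 → close Briarlake (overflow 3)
  18÷2 = 9 each, +1 to first 0
Round 3: Elkhorn=20 Fernhollow=21 → close Elkhorn (overflow 8)
  20÷1 = 20 each, +1 to first 0

Closure order: Ironridge, Briarlake, Elkhorn
Last habitat: Fernhollow with 41 animals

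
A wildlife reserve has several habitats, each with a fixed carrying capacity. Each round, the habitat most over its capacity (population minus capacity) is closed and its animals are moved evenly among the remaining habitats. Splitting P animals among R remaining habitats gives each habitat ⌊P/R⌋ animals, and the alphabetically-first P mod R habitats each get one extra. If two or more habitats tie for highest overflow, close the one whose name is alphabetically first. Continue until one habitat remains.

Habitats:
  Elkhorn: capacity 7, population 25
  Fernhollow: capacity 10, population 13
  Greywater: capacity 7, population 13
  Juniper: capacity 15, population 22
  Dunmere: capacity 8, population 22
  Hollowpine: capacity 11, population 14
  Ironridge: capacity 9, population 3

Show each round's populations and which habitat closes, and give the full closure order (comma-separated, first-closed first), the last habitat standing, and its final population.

Round 1: Dunmere=22 Elkhorn=25 Fernhollow=13 Greywater=13 Hollowpine=14 Ironridge=3 Juniper=22 → close Elkhorn (overflow 18)
  25÷6 = 4 each, +1 to first 1
Round 2: Dunmere=27 Fernhollow=17 Greywater=17 Hollowpine=18 Ironridge=7 Juniper=26 → close Dunmere (overflow 19)
  27÷5 = 5 each, +1 to first 2
Round 3: Fernhollow=23 Greywater=23 Hollowpine=23 Ironridge=12 Juniper=31 → close Greywater (overflow 16)
  23÷4 = 5 each, +1 to first 3
Round 4: Fernhollow=29 Hollowpine=29 Ironridge=18 Juniper=36 → close Juniper (overflow 21)
  36÷3 = 12 each, +1 to first 0
Round 5: Fernhollow=41 Hollowpine=41 Ironridge=30 → close Fernhollow (overflow 31)
  41÷2 = 20 each, +1 to first 1
Round 6: Hollowpine=62 Ironridge=50 → close Hollowpine (overflow 51)
  62÷1 = 62 each, +1 to first 0

Closure order: Elkhorn, Dunmere, Greywater, Juniper, Fernhollow, Hollowpine
Last habitat: Ironridge with 112 animals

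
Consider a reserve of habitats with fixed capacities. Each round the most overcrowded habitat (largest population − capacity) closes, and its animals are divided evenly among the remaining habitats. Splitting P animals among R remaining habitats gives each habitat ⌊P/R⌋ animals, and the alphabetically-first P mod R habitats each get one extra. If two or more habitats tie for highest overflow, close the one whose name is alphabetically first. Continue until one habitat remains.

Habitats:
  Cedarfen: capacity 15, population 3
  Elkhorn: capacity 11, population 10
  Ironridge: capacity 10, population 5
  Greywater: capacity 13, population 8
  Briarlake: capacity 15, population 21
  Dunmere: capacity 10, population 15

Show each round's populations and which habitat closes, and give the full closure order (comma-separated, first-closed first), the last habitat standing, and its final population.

Round 1: Briarlake=21 Cedarfen=3 Dunmere=15 Elkhorn=10 Greywater=8 Ironridge=5 → close Briarlake (overflow 6)
  21÷5 = 4 each, +1 to first 1
Round 2: Cedarfen=8 Dunmere=19 Elkhorn=14 Greywater=12 Ironridge=9 → close Dunmere (overflow 9)
  19÷4 = 4 each, +1 to first 3
Round 3: Cedarfen=13 Elkhorn=19 Greywater=17 Ironridge=13 → close Elkhorn (overflow 8)
  19÷3 = 6 each, +1 to first 1
Round 4: Cedarfen=20 Greywater=23 Ironridge=19 → close Greywater (overflow 10)
  23÷2 = 11 each, +1 to first 1
Round 5: Cedarfen=32 Ironridge=30 → close Ironridge (overflow 20)
  30÷1 = 30 each, +1 to first 0

Closure order: Briarlake, Dunmere, Elkhorn, Greywater, Ironridge
Last habitat: Cedarfen with 62 animals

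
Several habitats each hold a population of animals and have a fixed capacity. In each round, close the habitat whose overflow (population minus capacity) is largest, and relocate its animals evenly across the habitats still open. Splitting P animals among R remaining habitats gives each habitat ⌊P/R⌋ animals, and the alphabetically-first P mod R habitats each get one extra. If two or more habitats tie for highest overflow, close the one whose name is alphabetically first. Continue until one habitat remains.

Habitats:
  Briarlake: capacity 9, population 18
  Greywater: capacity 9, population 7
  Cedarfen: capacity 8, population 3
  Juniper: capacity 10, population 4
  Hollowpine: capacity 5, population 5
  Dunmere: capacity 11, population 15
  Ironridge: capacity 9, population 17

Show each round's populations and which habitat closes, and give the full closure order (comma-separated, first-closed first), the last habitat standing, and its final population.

Round 1: Briarlake=18 Cedarfen=3 Dunmere=15 Greywater=7 Hollowpine=5 Ironridge=17 Juniper=4 → close Briarlake (overflow 9)
  18÷6 = 3 each, +1 to first 0
Round 2: Cedarfen=6 Dunmere=18 Greywater=10 Hollowpine=8 Ironridge=20 Juniper=7 → close Ironridge (overflow 11)
  20÷5 = 4 each, +1 to first 0
Round 3: Cedarfen=10 Dunmere=22 Greywater=14 Hollowpine=12 Juniper=11 → close Dunmere (overflow 11)
  22÷4 = 5 each, +1 to first 2
Round 4: Cedarfen=16 Greywater=20 Hollowpine=17 Juniper=16 → close Hollowpine (overflow 12)
  17÷3 = 5 each, +1 to first 2
Round 5: Cedarfen=22 Greywater=26 Juniper=21 → close Greywater (overflow 17)
  26÷2 = 13 each, +1 to first 0
Round 6: Cedarfen=35 Juniper=34 → close Cedarfen (overflow 27)
  35÷1 = 35 each, +1 to first 0

Closure order: Briarlake, Ironridge, Dunmere, Hollowpine, Greywater, Cedarfen
Last habitat: Juniper with 69 animals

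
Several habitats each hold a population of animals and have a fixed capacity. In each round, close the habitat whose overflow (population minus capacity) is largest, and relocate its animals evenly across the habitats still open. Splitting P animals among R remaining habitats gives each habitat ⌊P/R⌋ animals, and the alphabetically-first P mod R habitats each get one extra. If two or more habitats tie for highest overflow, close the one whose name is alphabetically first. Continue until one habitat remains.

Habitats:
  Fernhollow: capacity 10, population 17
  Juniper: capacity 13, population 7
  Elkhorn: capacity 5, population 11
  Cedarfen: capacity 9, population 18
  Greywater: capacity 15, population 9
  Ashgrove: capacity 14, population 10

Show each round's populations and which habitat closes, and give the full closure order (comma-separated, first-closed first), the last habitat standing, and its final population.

Round 1: Ashgrove=10 Cedarfen=18 Elkhorn=11 Fernhollow=17 Greywater=9 Juniper=7 → close Cedarfen (overflow 9)
  18÷5 = 3 each, +1 to first 3
Round 2: Ashgrove=14 Elkhorn=15 Fernhollow=21 Greywater=12 Juniper=10 → close Fernhollow (overflow 11)
  21÷4 = 5 each, +1 to first 1
Round 3: Ashgrove=20 Elkhorn=20 Greywater=17 Juniper=15 → close Elkhorn (overflow 15)
  20÷3 = 6 each, +1 to first 2
Round 4: Ashgrove=27 Greywater=24 Juniper=21 → close Ashgrove (overflow 13)
  27÷2 = 13 each, +1 to first 1
Round 5: Greywater=38 Juniper=34 → close Greywater (overflow 23)
  38÷1 = 38 each, +1 to first 0

Closure order: Cedarfen, Fernhollow, Elkhorn, Ashgrove, Greywater
Last habitat: Juniper with 72 animals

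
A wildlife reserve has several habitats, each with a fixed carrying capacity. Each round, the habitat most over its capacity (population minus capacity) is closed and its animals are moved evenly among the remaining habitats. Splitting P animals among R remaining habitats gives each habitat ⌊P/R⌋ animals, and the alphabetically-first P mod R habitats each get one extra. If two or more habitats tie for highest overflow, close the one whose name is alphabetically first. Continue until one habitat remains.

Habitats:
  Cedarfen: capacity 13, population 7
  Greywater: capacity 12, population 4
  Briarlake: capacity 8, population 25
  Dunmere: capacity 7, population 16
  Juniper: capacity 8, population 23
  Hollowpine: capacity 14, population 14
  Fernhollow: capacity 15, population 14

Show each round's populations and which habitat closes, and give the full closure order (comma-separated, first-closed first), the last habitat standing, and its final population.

Round 1: Briarlake=25 Cedarfen=7 Dunmere=16 Fernhollow=14 Greywater=4 Hollowpine=14 Juniper=23 → close Briarlake (overflow 17)
  25÷6 = 4 each, +1 to first 1
Round 2: Cedarfen=12 Dunmere=20 Fernhollow=18 Greywater=8 Hollowpine=18 Juniper=27 → close Juniper (overflow 19)
  27÷5 = 5 each, +1 to first 2
Round 3: Cedarfen=18 Dunmere=26 Fernhollow=23 Greywater=13 Hollowpine=23 → close Dunmere (overflow 19)
  26÷4 = 6 each, +1 to first 2
Round 4: Cedarfen=25 Fernhollow=30 Greywater=19 Hollowpine=29 → close Fernhollow (overflow 15)
  30÷3 = 10 each, +1 to first 0
Round 5: Cedarfen=35 Greywater=29 Hollowpine=39 → close Hollowpine (overflow 25)
  39÷2 = 19 each, +1 to first 1
Round 6: Cedarfen=55 Greywater=48 → close Cedarfen (overflow 42)
  55÷1 = 55 each, +1 to first 0

Closure order: Briarlake, Juniper, Dunmere, Fernhollow, Hollowpine, Cedarfen
Last habitat: Greywater with 103 animals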